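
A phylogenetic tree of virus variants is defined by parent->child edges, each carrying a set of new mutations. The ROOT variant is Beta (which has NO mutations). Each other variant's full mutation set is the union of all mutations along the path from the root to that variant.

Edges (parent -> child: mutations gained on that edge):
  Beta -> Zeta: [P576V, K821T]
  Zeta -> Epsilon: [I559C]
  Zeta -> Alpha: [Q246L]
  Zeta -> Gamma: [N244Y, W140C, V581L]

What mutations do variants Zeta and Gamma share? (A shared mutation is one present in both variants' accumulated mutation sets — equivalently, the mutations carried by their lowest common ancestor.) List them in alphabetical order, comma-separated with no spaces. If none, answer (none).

Answer: K821T,P576V

Derivation:
Accumulating mutations along path to Zeta:
  At Beta: gained [] -> total []
  At Zeta: gained ['P576V', 'K821T'] -> total ['K821T', 'P576V']
Mutations(Zeta) = ['K821T', 'P576V']
Accumulating mutations along path to Gamma:
  At Beta: gained [] -> total []
  At Zeta: gained ['P576V', 'K821T'] -> total ['K821T', 'P576V']
  At Gamma: gained ['N244Y', 'W140C', 'V581L'] -> total ['K821T', 'N244Y', 'P576V', 'V581L', 'W140C']
Mutations(Gamma) = ['K821T', 'N244Y', 'P576V', 'V581L', 'W140C']
Intersection: ['K821T', 'P576V'] ∩ ['K821T', 'N244Y', 'P576V', 'V581L', 'W140C'] = ['K821T', 'P576V']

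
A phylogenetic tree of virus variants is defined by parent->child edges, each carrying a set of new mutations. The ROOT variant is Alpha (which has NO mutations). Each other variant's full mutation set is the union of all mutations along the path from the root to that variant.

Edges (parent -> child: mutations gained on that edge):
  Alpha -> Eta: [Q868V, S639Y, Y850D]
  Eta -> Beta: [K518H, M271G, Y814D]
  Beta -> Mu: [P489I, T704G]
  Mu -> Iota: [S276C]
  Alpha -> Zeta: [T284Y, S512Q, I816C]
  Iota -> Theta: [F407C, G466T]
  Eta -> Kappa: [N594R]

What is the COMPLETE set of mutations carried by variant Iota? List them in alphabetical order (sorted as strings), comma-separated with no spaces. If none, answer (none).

At Alpha: gained [] -> total []
At Eta: gained ['Q868V', 'S639Y', 'Y850D'] -> total ['Q868V', 'S639Y', 'Y850D']
At Beta: gained ['K518H', 'M271G', 'Y814D'] -> total ['K518H', 'M271G', 'Q868V', 'S639Y', 'Y814D', 'Y850D']
At Mu: gained ['P489I', 'T704G'] -> total ['K518H', 'M271G', 'P489I', 'Q868V', 'S639Y', 'T704G', 'Y814D', 'Y850D']
At Iota: gained ['S276C'] -> total ['K518H', 'M271G', 'P489I', 'Q868V', 'S276C', 'S639Y', 'T704G', 'Y814D', 'Y850D']

Answer: K518H,M271G,P489I,Q868V,S276C,S639Y,T704G,Y814D,Y850D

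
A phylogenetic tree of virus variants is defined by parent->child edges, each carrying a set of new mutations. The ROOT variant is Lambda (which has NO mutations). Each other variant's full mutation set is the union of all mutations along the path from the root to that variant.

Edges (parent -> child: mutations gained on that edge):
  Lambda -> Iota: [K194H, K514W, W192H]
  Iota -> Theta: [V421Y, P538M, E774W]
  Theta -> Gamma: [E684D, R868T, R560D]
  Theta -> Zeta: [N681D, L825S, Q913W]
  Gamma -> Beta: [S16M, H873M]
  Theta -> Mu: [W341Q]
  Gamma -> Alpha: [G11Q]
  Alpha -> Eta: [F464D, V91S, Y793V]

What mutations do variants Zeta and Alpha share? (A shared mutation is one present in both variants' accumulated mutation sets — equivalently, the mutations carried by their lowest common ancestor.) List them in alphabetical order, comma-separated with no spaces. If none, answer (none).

Answer: E774W,K194H,K514W,P538M,V421Y,W192H

Derivation:
Accumulating mutations along path to Zeta:
  At Lambda: gained [] -> total []
  At Iota: gained ['K194H', 'K514W', 'W192H'] -> total ['K194H', 'K514W', 'W192H']
  At Theta: gained ['V421Y', 'P538M', 'E774W'] -> total ['E774W', 'K194H', 'K514W', 'P538M', 'V421Y', 'W192H']
  At Zeta: gained ['N681D', 'L825S', 'Q913W'] -> total ['E774W', 'K194H', 'K514W', 'L825S', 'N681D', 'P538M', 'Q913W', 'V421Y', 'W192H']
Mutations(Zeta) = ['E774W', 'K194H', 'K514W', 'L825S', 'N681D', 'P538M', 'Q913W', 'V421Y', 'W192H']
Accumulating mutations along path to Alpha:
  At Lambda: gained [] -> total []
  At Iota: gained ['K194H', 'K514W', 'W192H'] -> total ['K194H', 'K514W', 'W192H']
  At Theta: gained ['V421Y', 'P538M', 'E774W'] -> total ['E774W', 'K194H', 'K514W', 'P538M', 'V421Y', 'W192H']
  At Gamma: gained ['E684D', 'R868T', 'R560D'] -> total ['E684D', 'E774W', 'K194H', 'K514W', 'P538M', 'R560D', 'R868T', 'V421Y', 'W192H']
  At Alpha: gained ['G11Q'] -> total ['E684D', 'E774W', 'G11Q', 'K194H', 'K514W', 'P538M', 'R560D', 'R868T', 'V421Y', 'W192H']
Mutations(Alpha) = ['E684D', 'E774W', 'G11Q', 'K194H', 'K514W', 'P538M', 'R560D', 'R868T', 'V421Y', 'W192H']
Intersection: ['E774W', 'K194H', 'K514W', 'L825S', 'N681D', 'P538M', 'Q913W', 'V421Y', 'W192H'] ∩ ['E684D', 'E774W', 'G11Q', 'K194H', 'K514W', 'P538M', 'R560D', 'R868T', 'V421Y', 'W192H'] = ['E774W', 'K194H', 'K514W', 'P538M', 'V421Y', 'W192H']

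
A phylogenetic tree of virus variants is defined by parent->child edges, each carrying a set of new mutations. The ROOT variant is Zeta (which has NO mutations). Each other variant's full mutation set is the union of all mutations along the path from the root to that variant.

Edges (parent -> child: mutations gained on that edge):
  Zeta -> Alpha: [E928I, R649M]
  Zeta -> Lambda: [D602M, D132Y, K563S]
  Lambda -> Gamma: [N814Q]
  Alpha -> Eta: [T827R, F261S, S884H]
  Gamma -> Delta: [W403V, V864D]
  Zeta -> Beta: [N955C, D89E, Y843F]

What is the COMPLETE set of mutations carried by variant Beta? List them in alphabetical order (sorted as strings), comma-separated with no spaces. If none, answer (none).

Answer: D89E,N955C,Y843F

Derivation:
At Zeta: gained [] -> total []
At Beta: gained ['N955C', 'D89E', 'Y843F'] -> total ['D89E', 'N955C', 'Y843F']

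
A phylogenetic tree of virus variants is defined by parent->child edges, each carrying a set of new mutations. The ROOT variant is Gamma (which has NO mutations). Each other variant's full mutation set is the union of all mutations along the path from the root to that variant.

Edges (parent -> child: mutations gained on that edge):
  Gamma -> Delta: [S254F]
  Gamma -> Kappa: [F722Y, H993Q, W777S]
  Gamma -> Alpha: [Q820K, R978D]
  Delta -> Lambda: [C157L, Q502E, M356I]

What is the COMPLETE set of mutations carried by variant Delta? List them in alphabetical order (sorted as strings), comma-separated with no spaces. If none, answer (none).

Answer: S254F

Derivation:
At Gamma: gained [] -> total []
At Delta: gained ['S254F'] -> total ['S254F']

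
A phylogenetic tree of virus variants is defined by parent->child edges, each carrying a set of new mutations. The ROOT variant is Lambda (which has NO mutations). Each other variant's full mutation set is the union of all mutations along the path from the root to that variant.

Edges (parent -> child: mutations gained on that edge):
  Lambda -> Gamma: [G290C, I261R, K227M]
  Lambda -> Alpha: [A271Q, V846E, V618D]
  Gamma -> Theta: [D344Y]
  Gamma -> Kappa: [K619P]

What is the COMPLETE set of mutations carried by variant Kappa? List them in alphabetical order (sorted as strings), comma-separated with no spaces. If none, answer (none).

Answer: G290C,I261R,K227M,K619P

Derivation:
At Lambda: gained [] -> total []
At Gamma: gained ['G290C', 'I261R', 'K227M'] -> total ['G290C', 'I261R', 'K227M']
At Kappa: gained ['K619P'] -> total ['G290C', 'I261R', 'K227M', 'K619P']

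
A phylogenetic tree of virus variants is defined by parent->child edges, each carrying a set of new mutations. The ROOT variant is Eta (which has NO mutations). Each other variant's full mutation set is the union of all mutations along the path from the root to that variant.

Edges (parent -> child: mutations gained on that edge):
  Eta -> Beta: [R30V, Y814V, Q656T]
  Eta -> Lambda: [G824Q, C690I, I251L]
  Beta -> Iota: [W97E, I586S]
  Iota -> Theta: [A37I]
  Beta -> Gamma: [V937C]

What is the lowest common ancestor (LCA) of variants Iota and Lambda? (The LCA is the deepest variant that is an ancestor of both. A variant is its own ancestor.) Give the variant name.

Answer: Eta

Derivation:
Path from root to Iota: Eta -> Beta -> Iota
  ancestors of Iota: {Eta, Beta, Iota}
Path from root to Lambda: Eta -> Lambda
  ancestors of Lambda: {Eta, Lambda}
Common ancestors: {Eta}
Walk up from Lambda: Lambda (not in ancestors of Iota), Eta (in ancestors of Iota)
Deepest common ancestor (LCA) = Eta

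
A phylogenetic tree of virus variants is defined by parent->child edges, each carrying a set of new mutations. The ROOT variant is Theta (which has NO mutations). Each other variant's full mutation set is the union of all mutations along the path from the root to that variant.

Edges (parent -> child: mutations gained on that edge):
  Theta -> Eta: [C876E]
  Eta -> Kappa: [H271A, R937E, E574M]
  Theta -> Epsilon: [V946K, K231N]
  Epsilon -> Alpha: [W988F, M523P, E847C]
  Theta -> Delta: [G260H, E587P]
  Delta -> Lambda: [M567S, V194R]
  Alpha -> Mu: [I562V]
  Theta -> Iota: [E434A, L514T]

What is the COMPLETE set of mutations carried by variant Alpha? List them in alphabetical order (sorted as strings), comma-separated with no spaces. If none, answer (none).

At Theta: gained [] -> total []
At Epsilon: gained ['V946K', 'K231N'] -> total ['K231N', 'V946K']
At Alpha: gained ['W988F', 'M523P', 'E847C'] -> total ['E847C', 'K231N', 'M523P', 'V946K', 'W988F']

Answer: E847C,K231N,M523P,V946K,W988F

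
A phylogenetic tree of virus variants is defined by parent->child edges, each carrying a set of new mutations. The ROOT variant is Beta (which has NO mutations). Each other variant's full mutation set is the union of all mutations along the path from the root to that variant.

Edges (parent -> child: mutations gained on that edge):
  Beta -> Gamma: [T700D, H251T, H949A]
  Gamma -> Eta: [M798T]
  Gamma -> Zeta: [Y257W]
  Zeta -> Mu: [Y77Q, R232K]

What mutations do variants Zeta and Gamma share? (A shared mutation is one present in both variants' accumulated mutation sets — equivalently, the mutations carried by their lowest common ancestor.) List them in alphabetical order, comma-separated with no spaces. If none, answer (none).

Accumulating mutations along path to Zeta:
  At Beta: gained [] -> total []
  At Gamma: gained ['T700D', 'H251T', 'H949A'] -> total ['H251T', 'H949A', 'T700D']
  At Zeta: gained ['Y257W'] -> total ['H251T', 'H949A', 'T700D', 'Y257W']
Mutations(Zeta) = ['H251T', 'H949A', 'T700D', 'Y257W']
Accumulating mutations along path to Gamma:
  At Beta: gained [] -> total []
  At Gamma: gained ['T700D', 'H251T', 'H949A'] -> total ['H251T', 'H949A', 'T700D']
Mutations(Gamma) = ['H251T', 'H949A', 'T700D']
Intersection: ['H251T', 'H949A', 'T700D', 'Y257W'] ∩ ['H251T', 'H949A', 'T700D'] = ['H251T', 'H949A', 'T700D']

Answer: H251T,H949A,T700D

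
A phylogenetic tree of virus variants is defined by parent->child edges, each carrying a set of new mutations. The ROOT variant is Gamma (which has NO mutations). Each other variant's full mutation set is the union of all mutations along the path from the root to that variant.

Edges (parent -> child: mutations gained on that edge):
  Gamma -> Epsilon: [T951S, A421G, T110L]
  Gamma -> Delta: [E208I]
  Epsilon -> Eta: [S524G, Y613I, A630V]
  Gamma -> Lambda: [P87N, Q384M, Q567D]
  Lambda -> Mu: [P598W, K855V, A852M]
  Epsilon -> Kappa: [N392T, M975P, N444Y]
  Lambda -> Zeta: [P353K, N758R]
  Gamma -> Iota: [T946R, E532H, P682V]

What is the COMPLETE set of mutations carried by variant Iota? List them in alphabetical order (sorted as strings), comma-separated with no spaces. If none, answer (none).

At Gamma: gained [] -> total []
At Iota: gained ['T946R', 'E532H', 'P682V'] -> total ['E532H', 'P682V', 'T946R']

Answer: E532H,P682V,T946R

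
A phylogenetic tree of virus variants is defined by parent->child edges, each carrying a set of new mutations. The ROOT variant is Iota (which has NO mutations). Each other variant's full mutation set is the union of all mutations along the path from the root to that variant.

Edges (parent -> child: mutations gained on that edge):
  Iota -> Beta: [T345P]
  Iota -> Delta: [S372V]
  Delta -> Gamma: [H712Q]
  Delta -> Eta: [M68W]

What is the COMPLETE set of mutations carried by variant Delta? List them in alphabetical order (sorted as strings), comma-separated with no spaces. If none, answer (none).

Answer: S372V

Derivation:
At Iota: gained [] -> total []
At Delta: gained ['S372V'] -> total ['S372V']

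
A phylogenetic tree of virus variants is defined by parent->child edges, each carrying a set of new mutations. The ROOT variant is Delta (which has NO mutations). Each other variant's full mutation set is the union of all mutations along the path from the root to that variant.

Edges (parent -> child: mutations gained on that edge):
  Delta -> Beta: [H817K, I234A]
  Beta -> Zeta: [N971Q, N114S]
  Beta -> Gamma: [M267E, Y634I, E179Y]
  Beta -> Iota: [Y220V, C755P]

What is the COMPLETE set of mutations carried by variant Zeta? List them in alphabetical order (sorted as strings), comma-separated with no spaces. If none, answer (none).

At Delta: gained [] -> total []
At Beta: gained ['H817K', 'I234A'] -> total ['H817K', 'I234A']
At Zeta: gained ['N971Q', 'N114S'] -> total ['H817K', 'I234A', 'N114S', 'N971Q']

Answer: H817K,I234A,N114S,N971Q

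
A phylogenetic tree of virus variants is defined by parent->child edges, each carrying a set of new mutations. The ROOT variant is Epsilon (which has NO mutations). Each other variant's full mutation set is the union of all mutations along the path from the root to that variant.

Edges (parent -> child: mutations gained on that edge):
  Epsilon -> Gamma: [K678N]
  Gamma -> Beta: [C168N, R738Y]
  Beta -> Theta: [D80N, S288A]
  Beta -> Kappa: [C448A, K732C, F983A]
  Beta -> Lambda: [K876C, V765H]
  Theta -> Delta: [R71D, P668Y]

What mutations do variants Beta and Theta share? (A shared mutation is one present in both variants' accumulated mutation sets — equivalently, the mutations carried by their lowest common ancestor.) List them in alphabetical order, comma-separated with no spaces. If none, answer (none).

Accumulating mutations along path to Beta:
  At Epsilon: gained [] -> total []
  At Gamma: gained ['K678N'] -> total ['K678N']
  At Beta: gained ['C168N', 'R738Y'] -> total ['C168N', 'K678N', 'R738Y']
Mutations(Beta) = ['C168N', 'K678N', 'R738Y']
Accumulating mutations along path to Theta:
  At Epsilon: gained [] -> total []
  At Gamma: gained ['K678N'] -> total ['K678N']
  At Beta: gained ['C168N', 'R738Y'] -> total ['C168N', 'K678N', 'R738Y']
  At Theta: gained ['D80N', 'S288A'] -> total ['C168N', 'D80N', 'K678N', 'R738Y', 'S288A']
Mutations(Theta) = ['C168N', 'D80N', 'K678N', 'R738Y', 'S288A']
Intersection: ['C168N', 'K678N', 'R738Y'] ∩ ['C168N', 'D80N', 'K678N', 'R738Y', 'S288A'] = ['C168N', 'K678N', 'R738Y']

Answer: C168N,K678N,R738Y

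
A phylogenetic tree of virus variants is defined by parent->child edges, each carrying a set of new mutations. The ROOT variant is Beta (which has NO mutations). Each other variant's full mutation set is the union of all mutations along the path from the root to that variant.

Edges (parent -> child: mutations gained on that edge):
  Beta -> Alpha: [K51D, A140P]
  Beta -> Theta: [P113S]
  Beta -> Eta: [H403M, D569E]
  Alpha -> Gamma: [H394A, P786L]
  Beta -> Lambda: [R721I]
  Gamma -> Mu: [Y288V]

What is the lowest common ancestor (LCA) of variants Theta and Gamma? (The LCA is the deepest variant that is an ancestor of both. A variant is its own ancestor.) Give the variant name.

Answer: Beta

Derivation:
Path from root to Theta: Beta -> Theta
  ancestors of Theta: {Beta, Theta}
Path from root to Gamma: Beta -> Alpha -> Gamma
  ancestors of Gamma: {Beta, Alpha, Gamma}
Common ancestors: {Beta}
Walk up from Gamma: Gamma (not in ancestors of Theta), Alpha (not in ancestors of Theta), Beta (in ancestors of Theta)
Deepest common ancestor (LCA) = Beta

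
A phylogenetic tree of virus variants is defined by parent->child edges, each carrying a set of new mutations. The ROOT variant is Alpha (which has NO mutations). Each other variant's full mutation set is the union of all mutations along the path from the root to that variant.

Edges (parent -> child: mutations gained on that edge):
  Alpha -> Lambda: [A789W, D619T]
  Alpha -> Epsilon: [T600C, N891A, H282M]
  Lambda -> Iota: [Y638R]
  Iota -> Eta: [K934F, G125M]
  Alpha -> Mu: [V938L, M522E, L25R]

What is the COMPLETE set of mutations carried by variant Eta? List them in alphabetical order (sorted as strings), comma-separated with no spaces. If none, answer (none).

Answer: A789W,D619T,G125M,K934F,Y638R

Derivation:
At Alpha: gained [] -> total []
At Lambda: gained ['A789W', 'D619T'] -> total ['A789W', 'D619T']
At Iota: gained ['Y638R'] -> total ['A789W', 'D619T', 'Y638R']
At Eta: gained ['K934F', 'G125M'] -> total ['A789W', 'D619T', 'G125M', 'K934F', 'Y638R']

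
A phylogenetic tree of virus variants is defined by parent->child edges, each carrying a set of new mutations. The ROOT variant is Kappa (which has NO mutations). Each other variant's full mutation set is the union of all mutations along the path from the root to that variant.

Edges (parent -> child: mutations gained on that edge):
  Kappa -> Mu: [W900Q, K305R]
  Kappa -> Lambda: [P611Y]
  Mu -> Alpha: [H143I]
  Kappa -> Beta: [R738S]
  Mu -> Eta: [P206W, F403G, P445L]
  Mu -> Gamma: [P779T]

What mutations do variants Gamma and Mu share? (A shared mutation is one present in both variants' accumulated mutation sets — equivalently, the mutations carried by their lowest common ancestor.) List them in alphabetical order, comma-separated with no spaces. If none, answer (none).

Accumulating mutations along path to Gamma:
  At Kappa: gained [] -> total []
  At Mu: gained ['W900Q', 'K305R'] -> total ['K305R', 'W900Q']
  At Gamma: gained ['P779T'] -> total ['K305R', 'P779T', 'W900Q']
Mutations(Gamma) = ['K305R', 'P779T', 'W900Q']
Accumulating mutations along path to Mu:
  At Kappa: gained [] -> total []
  At Mu: gained ['W900Q', 'K305R'] -> total ['K305R', 'W900Q']
Mutations(Mu) = ['K305R', 'W900Q']
Intersection: ['K305R', 'P779T', 'W900Q'] ∩ ['K305R', 'W900Q'] = ['K305R', 'W900Q']

Answer: K305R,W900Q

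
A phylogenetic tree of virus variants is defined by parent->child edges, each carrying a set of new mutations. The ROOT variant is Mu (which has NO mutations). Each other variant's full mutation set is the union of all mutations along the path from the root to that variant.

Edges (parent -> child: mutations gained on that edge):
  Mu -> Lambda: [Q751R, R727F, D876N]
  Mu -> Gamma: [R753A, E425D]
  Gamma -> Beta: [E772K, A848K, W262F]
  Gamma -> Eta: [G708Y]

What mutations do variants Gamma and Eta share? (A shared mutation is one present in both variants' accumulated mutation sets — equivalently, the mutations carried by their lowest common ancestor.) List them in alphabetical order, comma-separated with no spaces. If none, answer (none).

Answer: E425D,R753A

Derivation:
Accumulating mutations along path to Gamma:
  At Mu: gained [] -> total []
  At Gamma: gained ['R753A', 'E425D'] -> total ['E425D', 'R753A']
Mutations(Gamma) = ['E425D', 'R753A']
Accumulating mutations along path to Eta:
  At Mu: gained [] -> total []
  At Gamma: gained ['R753A', 'E425D'] -> total ['E425D', 'R753A']
  At Eta: gained ['G708Y'] -> total ['E425D', 'G708Y', 'R753A']
Mutations(Eta) = ['E425D', 'G708Y', 'R753A']
Intersection: ['E425D', 'R753A'] ∩ ['E425D', 'G708Y', 'R753A'] = ['E425D', 'R753A']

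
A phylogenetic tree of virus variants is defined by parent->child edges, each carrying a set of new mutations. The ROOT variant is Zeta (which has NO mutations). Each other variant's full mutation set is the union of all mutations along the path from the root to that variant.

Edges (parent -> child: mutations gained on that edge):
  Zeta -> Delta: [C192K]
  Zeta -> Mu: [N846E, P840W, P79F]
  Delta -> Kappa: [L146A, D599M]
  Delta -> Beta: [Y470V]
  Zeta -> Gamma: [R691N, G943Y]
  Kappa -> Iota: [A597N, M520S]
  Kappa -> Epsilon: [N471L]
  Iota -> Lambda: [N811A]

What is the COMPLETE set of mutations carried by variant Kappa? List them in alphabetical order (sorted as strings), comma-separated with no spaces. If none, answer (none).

At Zeta: gained [] -> total []
At Delta: gained ['C192K'] -> total ['C192K']
At Kappa: gained ['L146A', 'D599M'] -> total ['C192K', 'D599M', 'L146A']

Answer: C192K,D599M,L146A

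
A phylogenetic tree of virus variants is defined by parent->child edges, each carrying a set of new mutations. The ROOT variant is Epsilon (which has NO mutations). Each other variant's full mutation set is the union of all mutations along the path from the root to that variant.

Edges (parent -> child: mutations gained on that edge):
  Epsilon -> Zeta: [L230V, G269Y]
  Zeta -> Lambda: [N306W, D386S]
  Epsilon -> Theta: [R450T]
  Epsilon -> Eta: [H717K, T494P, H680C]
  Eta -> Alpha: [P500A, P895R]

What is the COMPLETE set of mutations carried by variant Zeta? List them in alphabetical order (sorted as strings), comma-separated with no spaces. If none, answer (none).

At Epsilon: gained [] -> total []
At Zeta: gained ['L230V', 'G269Y'] -> total ['G269Y', 'L230V']

Answer: G269Y,L230V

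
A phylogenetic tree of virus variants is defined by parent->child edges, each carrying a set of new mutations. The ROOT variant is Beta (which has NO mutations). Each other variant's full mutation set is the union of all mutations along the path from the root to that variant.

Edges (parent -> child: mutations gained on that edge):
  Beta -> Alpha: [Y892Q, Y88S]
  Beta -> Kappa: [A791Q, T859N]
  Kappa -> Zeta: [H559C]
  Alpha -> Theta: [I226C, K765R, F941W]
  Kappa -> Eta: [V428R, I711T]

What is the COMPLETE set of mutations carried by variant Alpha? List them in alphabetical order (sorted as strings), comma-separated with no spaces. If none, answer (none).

Answer: Y88S,Y892Q

Derivation:
At Beta: gained [] -> total []
At Alpha: gained ['Y892Q', 'Y88S'] -> total ['Y88S', 'Y892Q']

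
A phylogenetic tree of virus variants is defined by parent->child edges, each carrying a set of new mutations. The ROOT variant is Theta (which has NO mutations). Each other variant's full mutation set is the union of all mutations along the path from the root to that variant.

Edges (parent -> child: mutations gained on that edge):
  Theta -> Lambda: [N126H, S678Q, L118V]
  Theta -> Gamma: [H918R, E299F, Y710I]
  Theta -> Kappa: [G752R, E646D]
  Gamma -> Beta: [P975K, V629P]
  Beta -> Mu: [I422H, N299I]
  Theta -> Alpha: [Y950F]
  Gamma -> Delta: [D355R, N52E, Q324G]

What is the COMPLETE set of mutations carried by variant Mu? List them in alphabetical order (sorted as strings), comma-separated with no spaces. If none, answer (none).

Answer: E299F,H918R,I422H,N299I,P975K,V629P,Y710I

Derivation:
At Theta: gained [] -> total []
At Gamma: gained ['H918R', 'E299F', 'Y710I'] -> total ['E299F', 'H918R', 'Y710I']
At Beta: gained ['P975K', 'V629P'] -> total ['E299F', 'H918R', 'P975K', 'V629P', 'Y710I']
At Mu: gained ['I422H', 'N299I'] -> total ['E299F', 'H918R', 'I422H', 'N299I', 'P975K', 'V629P', 'Y710I']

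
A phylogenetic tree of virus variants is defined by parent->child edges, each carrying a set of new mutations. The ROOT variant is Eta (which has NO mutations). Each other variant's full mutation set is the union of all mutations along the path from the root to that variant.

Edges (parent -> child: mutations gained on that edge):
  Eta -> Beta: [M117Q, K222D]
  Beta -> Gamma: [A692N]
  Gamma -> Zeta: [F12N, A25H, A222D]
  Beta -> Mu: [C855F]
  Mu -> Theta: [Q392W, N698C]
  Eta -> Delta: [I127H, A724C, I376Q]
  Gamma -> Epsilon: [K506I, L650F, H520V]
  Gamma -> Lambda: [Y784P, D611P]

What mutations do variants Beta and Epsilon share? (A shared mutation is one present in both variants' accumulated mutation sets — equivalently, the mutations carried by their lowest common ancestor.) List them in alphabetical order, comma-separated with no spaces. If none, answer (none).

Accumulating mutations along path to Beta:
  At Eta: gained [] -> total []
  At Beta: gained ['M117Q', 'K222D'] -> total ['K222D', 'M117Q']
Mutations(Beta) = ['K222D', 'M117Q']
Accumulating mutations along path to Epsilon:
  At Eta: gained [] -> total []
  At Beta: gained ['M117Q', 'K222D'] -> total ['K222D', 'M117Q']
  At Gamma: gained ['A692N'] -> total ['A692N', 'K222D', 'M117Q']
  At Epsilon: gained ['K506I', 'L650F', 'H520V'] -> total ['A692N', 'H520V', 'K222D', 'K506I', 'L650F', 'M117Q']
Mutations(Epsilon) = ['A692N', 'H520V', 'K222D', 'K506I', 'L650F', 'M117Q']
Intersection: ['K222D', 'M117Q'] ∩ ['A692N', 'H520V', 'K222D', 'K506I', 'L650F', 'M117Q'] = ['K222D', 'M117Q']

Answer: K222D,M117Q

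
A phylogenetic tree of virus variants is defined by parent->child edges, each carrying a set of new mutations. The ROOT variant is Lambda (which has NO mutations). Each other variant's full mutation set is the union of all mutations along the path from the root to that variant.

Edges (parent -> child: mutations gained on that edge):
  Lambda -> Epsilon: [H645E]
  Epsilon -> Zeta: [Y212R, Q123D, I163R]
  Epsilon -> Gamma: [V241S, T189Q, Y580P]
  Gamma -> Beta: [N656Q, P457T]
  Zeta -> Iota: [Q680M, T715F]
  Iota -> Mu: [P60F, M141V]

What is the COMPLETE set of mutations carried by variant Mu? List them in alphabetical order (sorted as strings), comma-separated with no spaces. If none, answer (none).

Answer: H645E,I163R,M141V,P60F,Q123D,Q680M,T715F,Y212R

Derivation:
At Lambda: gained [] -> total []
At Epsilon: gained ['H645E'] -> total ['H645E']
At Zeta: gained ['Y212R', 'Q123D', 'I163R'] -> total ['H645E', 'I163R', 'Q123D', 'Y212R']
At Iota: gained ['Q680M', 'T715F'] -> total ['H645E', 'I163R', 'Q123D', 'Q680M', 'T715F', 'Y212R']
At Mu: gained ['P60F', 'M141V'] -> total ['H645E', 'I163R', 'M141V', 'P60F', 'Q123D', 'Q680M', 'T715F', 'Y212R']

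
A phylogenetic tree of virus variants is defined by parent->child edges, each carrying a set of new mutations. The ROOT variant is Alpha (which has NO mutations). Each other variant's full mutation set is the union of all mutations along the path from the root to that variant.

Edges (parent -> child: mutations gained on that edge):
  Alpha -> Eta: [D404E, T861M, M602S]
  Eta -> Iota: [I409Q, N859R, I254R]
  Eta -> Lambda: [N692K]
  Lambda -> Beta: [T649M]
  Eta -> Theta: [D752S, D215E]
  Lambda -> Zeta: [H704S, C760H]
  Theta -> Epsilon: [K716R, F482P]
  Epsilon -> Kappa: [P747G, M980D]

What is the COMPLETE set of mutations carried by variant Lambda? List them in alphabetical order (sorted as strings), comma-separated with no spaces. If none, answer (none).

At Alpha: gained [] -> total []
At Eta: gained ['D404E', 'T861M', 'M602S'] -> total ['D404E', 'M602S', 'T861M']
At Lambda: gained ['N692K'] -> total ['D404E', 'M602S', 'N692K', 'T861M']

Answer: D404E,M602S,N692K,T861M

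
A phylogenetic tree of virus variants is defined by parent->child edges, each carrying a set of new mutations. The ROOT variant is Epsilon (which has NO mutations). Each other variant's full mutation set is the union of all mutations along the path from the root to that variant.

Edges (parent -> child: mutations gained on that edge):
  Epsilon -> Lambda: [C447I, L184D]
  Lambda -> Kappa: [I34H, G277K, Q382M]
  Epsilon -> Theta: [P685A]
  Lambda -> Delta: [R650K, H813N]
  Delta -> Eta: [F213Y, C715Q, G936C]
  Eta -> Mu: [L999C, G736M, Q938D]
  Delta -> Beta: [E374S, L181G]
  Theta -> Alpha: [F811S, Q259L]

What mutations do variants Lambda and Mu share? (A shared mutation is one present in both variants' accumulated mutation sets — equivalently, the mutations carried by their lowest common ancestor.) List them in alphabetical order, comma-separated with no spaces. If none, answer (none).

Accumulating mutations along path to Lambda:
  At Epsilon: gained [] -> total []
  At Lambda: gained ['C447I', 'L184D'] -> total ['C447I', 'L184D']
Mutations(Lambda) = ['C447I', 'L184D']
Accumulating mutations along path to Mu:
  At Epsilon: gained [] -> total []
  At Lambda: gained ['C447I', 'L184D'] -> total ['C447I', 'L184D']
  At Delta: gained ['R650K', 'H813N'] -> total ['C447I', 'H813N', 'L184D', 'R650K']
  At Eta: gained ['F213Y', 'C715Q', 'G936C'] -> total ['C447I', 'C715Q', 'F213Y', 'G936C', 'H813N', 'L184D', 'R650K']
  At Mu: gained ['L999C', 'G736M', 'Q938D'] -> total ['C447I', 'C715Q', 'F213Y', 'G736M', 'G936C', 'H813N', 'L184D', 'L999C', 'Q938D', 'R650K']
Mutations(Mu) = ['C447I', 'C715Q', 'F213Y', 'G736M', 'G936C', 'H813N', 'L184D', 'L999C', 'Q938D', 'R650K']
Intersection: ['C447I', 'L184D'] ∩ ['C447I', 'C715Q', 'F213Y', 'G736M', 'G936C', 'H813N', 'L184D', 'L999C', 'Q938D', 'R650K'] = ['C447I', 'L184D']

Answer: C447I,L184D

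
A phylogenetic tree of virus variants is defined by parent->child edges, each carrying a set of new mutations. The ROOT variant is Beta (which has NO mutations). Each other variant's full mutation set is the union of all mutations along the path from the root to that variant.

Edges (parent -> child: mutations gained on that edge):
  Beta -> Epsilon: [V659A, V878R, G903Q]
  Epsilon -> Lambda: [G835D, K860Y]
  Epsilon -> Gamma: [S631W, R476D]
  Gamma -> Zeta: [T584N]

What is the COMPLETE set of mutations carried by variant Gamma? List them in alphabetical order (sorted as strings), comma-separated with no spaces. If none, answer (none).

Answer: G903Q,R476D,S631W,V659A,V878R

Derivation:
At Beta: gained [] -> total []
At Epsilon: gained ['V659A', 'V878R', 'G903Q'] -> total ['G903Q', 'V659A', 'V878R']
At Gamma: gained ['S631W', 'R476D'] -> total ['G903Q', 'R476D', 'S631W', 'V659A', 'V878R']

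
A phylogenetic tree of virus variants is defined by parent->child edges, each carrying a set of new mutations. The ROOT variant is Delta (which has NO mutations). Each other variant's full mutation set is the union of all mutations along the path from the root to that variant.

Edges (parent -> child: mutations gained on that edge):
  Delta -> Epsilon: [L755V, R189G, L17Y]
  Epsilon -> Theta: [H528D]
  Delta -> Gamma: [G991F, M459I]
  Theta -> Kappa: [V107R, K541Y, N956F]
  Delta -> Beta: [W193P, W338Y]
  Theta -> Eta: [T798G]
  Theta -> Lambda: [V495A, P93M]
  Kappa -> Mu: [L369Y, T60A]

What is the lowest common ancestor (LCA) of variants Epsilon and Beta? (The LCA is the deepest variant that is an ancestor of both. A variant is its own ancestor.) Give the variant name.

Path from root to Epsilon: Delta -> Epsilon
  ancestors of Epsilon: {Delta, Epsilon}
Path from root to Beta: Delta -> Beta
  ancestors of Beta: {Delta, Beta}
Common ancestors: {Delta}
Walk up from Beta: Beta (not in ancestors of Epsilon), Delta (in ancestors of Epsilon)
Deepest common ancestor (LCA) = Delta

Answer: Delta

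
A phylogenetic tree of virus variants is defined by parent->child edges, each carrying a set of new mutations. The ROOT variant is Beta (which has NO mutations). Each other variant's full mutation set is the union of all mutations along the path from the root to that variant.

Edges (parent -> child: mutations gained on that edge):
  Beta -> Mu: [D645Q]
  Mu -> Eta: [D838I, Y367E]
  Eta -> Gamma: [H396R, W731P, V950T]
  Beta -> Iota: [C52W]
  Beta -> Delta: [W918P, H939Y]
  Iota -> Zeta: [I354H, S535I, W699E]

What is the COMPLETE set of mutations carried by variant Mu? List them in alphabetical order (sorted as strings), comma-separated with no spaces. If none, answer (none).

Answer: D645Q

Derivation:
At Beta: gained [] -> total []
At Mu: gained ['D645Q'] -> total ['D645Q']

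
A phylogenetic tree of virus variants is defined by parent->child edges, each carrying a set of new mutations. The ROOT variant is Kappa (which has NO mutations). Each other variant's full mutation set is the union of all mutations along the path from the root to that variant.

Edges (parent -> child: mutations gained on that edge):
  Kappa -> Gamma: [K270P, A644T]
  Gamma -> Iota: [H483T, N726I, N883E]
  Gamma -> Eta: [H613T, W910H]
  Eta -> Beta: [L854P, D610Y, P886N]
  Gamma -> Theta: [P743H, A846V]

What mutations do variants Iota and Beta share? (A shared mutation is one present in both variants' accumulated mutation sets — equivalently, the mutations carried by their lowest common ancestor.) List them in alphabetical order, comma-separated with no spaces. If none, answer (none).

Accumulating mutations along path to Iota:
  At Kappa: gained [] -> total []
  At Gamma: gained ['K270P', 'A644T'] -> total ['A644T', 'K270P']
  At Iota: gained ['H483T', 'N726I', 'N883E'] -> total ['A644T', 'H483T', 'K270P', 'N726I', 'N883E']
Mutations(Iota) = ['A644T', 'H483T', 'K270P', 'N726I', 'N883E']
Accumulating mutations along path to Beta:
  At Kappa: gained [] -> total []
  At Gamma: gained ['K270P', 'A644T'] -> total ['A644T', 'K270P']
  At Eta: gained ['H613T', 'W910H'] -> total ['A644T', 'H613T', 'K270P', 'W910H']
  At Beta: gained ['L854P', 'D610Y', 'P886N'] -> total ['A644T', 'D610Y', 'H613T', 'K270P', 'L854P', 'P886N', 'W910H']
Mutations(Beta) = ['A644T', 'D610Y', 'H613T', 'K270P', 'L854P', 'P886N', 'W910H']
Intersection: ['A644T', 'H483T', 'K270P', 'N726I', 'N883E'] ∩ ['A644T', 'D610Y', 'H613T', 'K270P', 'L854P', 'P886N', 'W910H'] = ['A644T', 'K270P']

Answer: A644T,K270P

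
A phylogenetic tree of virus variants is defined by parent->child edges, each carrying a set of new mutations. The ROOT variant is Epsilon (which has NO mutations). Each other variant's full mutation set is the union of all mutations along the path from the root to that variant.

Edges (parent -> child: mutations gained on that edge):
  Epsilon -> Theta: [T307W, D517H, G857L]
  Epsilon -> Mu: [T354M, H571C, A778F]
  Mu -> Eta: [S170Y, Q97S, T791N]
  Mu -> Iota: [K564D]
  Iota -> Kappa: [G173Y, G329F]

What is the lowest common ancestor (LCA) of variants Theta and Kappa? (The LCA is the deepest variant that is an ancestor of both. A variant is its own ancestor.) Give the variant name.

Answer: Epsilon

Derivation:
Path from root to Theta: Epsilon -> Theta
  ancestors of Theta: {Epsilon, Theta}
Path from root to Kappa: Epsilon -> Mu -> Iota -> Kappa
  ancestors of Kappa: {Epsilon, Mu, Iota, Kappa}
Common ancestors: {Epsilon}
Walk up from Kappa: Kappa (not in ancestors of Theta), Iota (not in ancestors of Theta), Mu (not in ancestors of Theta), Epsilon (in ancestors of Theta)
Deepest common ancestor (LCA) = Epsilon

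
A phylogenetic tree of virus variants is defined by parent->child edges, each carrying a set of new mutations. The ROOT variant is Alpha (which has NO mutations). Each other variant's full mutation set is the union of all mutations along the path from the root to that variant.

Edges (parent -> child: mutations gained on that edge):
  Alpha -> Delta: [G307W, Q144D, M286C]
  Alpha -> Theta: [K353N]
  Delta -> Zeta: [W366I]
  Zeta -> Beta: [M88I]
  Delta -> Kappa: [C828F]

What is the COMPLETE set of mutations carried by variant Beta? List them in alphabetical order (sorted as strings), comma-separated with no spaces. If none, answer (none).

At Alpha: gained [] -> total []
At Delta: gained ['G307W', 'Q144D', 'M286C'] -> total ['G307W', 'M286C', 'Q144D']
At Zeta: gained ['W366I'] -> total ['G307W', 'M286C', 'Q144D', 'W366I']
At Beta: gained ['M88I'] -> total ['G307W', 'M286C', 'M88I', 'Q144D', 'W366I']

Answer: G307W,M286C,M88I,Q144D,W366I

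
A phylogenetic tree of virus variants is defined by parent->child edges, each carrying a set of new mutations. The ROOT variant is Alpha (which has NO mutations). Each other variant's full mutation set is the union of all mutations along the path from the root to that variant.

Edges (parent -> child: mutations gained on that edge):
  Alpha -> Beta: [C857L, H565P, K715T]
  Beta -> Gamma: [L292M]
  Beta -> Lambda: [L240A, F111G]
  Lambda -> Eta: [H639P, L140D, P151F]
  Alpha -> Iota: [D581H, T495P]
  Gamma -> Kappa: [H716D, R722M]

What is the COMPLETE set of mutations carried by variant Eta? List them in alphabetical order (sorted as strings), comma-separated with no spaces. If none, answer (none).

At Alpha: gained [] -> total []
At Beta: gained ['C857L', 'H565P', 'K715T'] -> total ['C857L', 'H565P', 'K715T']
At Lambda: gained ['L240A', 'F111G'] -> total ['C857L', 'F111G', 'H565P', 'K715T', 'L240A']
At Eta: gained ['H639P', 'L140D', 'P151F'] -> total ['C857L', 'F111G', 'H565P', 'H639P', 'K715T', 'L140D', 'L240A', 'P151F']

Answer: C857L,F111G,H565P,H639P,K715T,L140D,L240A,P151F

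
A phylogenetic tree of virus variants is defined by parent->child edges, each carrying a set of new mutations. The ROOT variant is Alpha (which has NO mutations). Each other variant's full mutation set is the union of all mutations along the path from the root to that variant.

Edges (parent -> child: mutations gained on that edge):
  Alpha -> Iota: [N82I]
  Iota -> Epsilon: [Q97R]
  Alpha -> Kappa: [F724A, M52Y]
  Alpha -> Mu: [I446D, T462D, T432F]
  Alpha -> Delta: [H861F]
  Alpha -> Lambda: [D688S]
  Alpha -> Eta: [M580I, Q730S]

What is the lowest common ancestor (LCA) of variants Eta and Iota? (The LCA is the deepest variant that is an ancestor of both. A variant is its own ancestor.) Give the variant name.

Path from root to Eta: Alpha -> Eta
  ancestors of Eta: {Alpha, Eta}
Path from root to Iota: Alpha -> Iota
  ancestors of Iota: {Alpha, Iota}
Common ancestors: {Alpha}
Walk up from Iota: Iota (not in ancestors of Eta), Alpha (in ancestors of Eta)
Deepest common ancestor (LCA) = Alpha

Answer: Alpha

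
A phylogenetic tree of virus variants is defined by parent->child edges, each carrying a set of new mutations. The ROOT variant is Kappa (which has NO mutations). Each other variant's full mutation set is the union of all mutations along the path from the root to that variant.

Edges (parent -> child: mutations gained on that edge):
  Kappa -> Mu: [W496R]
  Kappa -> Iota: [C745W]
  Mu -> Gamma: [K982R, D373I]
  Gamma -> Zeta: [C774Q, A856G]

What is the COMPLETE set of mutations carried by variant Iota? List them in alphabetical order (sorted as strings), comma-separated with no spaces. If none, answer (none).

At Kappa: gained [] -> total []
At Iota: gained ['C745W'] -> total ['C745W']

Answer: C745W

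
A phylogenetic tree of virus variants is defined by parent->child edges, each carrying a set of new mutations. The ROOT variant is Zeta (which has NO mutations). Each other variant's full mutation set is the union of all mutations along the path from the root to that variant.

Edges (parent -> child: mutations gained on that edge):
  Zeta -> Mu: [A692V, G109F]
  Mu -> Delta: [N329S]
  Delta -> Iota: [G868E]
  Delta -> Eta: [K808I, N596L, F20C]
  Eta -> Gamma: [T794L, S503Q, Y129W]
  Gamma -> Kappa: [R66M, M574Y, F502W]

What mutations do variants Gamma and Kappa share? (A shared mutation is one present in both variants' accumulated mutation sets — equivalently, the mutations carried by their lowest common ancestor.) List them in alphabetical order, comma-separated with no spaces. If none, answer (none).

Answer: A692V,F20C,G109F,K808I,N329S,N596L,S503Q,T794L,Y129W

Derivation:
Accumulating mutations along path to Gamma:
  At Zeta: gained [] -> total []
  At Mu: gained ['A692V', 'G109F'] -> total ['A692V', 'G109F']
  At Delta: gained ['N329S'] -> total ['A692V', 'G109F', 'N329S']
  At Eta: gained ['K808I', 'N596L', 'F20C'] -> total ['A692V', 'F20C', 'G109F', 'K808I', 'N329S', 'N596L']
  At Gamma: gained ['T794L', 'S503Q', 'Y129W'] -> total ['A692V', 'F20C', 'G109F', 'K808I', 'N329S', 'N596L', 'S503Q', 'T794L', 'Y129W']
Mutations(Gamma) = ['A692V', 'F20C', 'G109F', 'K808I', 'N329S', 'N596L', 'S503Q', 'T794L', 'Y129W']
Accumulating mutations along path to Kappa:
  At Zeta: gained [] -> total []
  At Mu: gained ['A692V', 'G109F'] -> total ['A692V', 'G109F']
  At Delta: gained ['N329S'] -> total ['A692V', 'G109F', 'N329S']
  At Eta: gained ['K808I', 'N596L', 'F20C'] -> total ['A692V', 'F20C', 'G109F', 'K808I', 'N329S', 'N596L']
  At Gamma: gained ['T794L', 'S503Q', 'Y129W'] -> total ['A692V', 'F20C', 'G109F', 'K808I', 'N329S', 'N596L', 'S503Q', 'T794L', 'Y129W']
  At Kappa: gained ['R66M', 'M574Y', 'F502W'] -> total ['A692V', 'F20C', 'F502W', 'G109F', 'K808I', 'M574Y', 'N329S', 'N596L', 'R66M', 'S503Q', 'T794L', 'Y129W']
Mutations(Kappa) = ['A692V', 'F20C', 'F502W', 'G109F', 'K808I', 'M574Y', 'N329S', 'N596L', 'R66M', 'S503Q', 'T794L', 'Y129W']
Intersection: ['A692V', 'F20C', 'G109F', 'K808I', 'N329S', 'N596L', 'S503Q', 'T794L', 'Y129W'] ∩ ['A692V', 'F20C', 'F502W', 'G109F', 'K808I', 'M574Y', 'N329S', 'N596L', 'R66M', 'S503Q', 'T794L', 'Y129W'] = ['A692V', 'F20C', 'G109F', 'K808I', 'N329S', 'N596L', 'S503Q', 'T794L', 'Y129W']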